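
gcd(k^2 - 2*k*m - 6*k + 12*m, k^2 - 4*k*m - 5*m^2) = 1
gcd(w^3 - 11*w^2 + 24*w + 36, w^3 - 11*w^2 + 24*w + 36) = w^3 - 11*w^2 + 24*w + 36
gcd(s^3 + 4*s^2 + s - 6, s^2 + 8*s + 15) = s + 3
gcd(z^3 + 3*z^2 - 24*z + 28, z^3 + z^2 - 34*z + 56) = z^2 + 5*z - 14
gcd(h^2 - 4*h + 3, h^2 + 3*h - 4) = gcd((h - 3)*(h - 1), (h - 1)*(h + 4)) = h - 1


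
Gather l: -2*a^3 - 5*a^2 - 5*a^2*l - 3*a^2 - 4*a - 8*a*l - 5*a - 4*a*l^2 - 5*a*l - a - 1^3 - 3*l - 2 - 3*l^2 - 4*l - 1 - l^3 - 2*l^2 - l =-2*a^3 - 8*a^2 - 10*a - l^3 + l^2*(-4*a - 5) + l*(-5*a^2 - 13*a - 8) - 4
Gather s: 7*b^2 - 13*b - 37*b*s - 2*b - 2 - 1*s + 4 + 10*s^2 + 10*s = 7*b^2 - 15*b + 10*s^2 + s*(9 - 37*b) + 2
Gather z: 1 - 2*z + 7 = 8 - 2*z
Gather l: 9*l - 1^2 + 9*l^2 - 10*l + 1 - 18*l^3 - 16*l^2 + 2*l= -18*l^3 - 7*l^2 + l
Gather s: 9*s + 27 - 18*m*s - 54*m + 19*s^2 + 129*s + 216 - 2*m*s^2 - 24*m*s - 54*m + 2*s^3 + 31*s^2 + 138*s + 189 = -108*m + 2*s^3 + s^2*(50 - 2*m) + s*(276 - 42*m) + 432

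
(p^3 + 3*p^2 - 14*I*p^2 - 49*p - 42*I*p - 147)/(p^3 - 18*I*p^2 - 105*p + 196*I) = (p + 3)/(p - 4*I)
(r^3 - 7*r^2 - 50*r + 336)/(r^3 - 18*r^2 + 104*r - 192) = (r + 7)/(r - 4)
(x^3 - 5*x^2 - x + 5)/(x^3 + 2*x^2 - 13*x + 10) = (x^2 - 4*x - 5)/(x^2 + 3*x - 10)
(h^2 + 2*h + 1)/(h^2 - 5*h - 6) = (h + 1)/(h - 6)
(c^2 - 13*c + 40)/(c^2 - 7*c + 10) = (c - 8)/(c - 2)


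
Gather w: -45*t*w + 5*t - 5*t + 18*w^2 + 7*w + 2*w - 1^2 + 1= 18*w^2 + w*(9 - 45*t)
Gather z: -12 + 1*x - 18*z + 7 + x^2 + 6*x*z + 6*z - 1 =x^2 + x + z*(6*x - 12) - 6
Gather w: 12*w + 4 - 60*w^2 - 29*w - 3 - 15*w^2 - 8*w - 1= -75*w^2 - 25*w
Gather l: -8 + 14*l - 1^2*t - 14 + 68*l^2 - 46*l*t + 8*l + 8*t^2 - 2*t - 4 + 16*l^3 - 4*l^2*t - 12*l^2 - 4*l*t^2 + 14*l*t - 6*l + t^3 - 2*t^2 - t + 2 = 16*l^3 + l^2*(56 - 4*t) + l*(-4*t^2 - 32*t + 16) + t^3 + 6*t^2 - 4*t - 24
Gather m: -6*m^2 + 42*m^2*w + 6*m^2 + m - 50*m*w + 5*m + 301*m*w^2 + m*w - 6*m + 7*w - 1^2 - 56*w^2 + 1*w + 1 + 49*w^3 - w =42*m^2*w + m*(301*w^2 - 49*w) + 49*w^3 - 56*w^2 + 7*w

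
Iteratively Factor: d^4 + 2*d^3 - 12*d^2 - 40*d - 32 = (d + 2)*(d^3 - 12*d - 16) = (d - 4)*(d + 2)*(d^2 + 4*d + 4) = (d - 4)*(d + 2)^2*(d + 2)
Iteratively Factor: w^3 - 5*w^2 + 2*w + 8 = (w + 1)*(w^2 - 6*w + 8) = (w - 4)*(w + 1)*(w - 2)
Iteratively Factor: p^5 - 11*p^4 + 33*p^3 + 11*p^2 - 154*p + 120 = (p + 2)*(p^4 - 13*p^3 + 59*p^2 - 107*p + 60) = (p - 5)*(p + 2)*(p^3 - 8*p^2 + 19*p - 12) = (p - 5)*(p - 1)*(p + 2)*(p^2 - 7*p + 12) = (p - 5)*(p - 3)*(p - 1)*(p + 2)*(p - 4)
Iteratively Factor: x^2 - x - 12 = (x - 4)*(x + 3)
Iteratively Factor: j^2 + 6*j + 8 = (j + 2)*(j + 4)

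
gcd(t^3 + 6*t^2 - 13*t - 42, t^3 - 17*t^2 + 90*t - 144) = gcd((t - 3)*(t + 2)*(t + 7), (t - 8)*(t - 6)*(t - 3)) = t - 3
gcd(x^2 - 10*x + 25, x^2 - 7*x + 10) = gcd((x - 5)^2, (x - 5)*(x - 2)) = x - 5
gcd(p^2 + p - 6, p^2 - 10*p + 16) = p - 2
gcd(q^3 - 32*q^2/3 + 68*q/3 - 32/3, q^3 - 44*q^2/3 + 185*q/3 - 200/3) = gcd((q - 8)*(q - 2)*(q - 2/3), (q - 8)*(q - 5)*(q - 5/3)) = q - 8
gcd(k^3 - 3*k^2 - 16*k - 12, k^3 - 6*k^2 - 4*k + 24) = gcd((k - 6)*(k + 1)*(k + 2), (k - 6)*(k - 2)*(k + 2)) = k^2 - 4*k - 12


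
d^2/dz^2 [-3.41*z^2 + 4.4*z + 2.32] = -6.82000000000000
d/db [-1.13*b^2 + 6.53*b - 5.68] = 6.53 - 2.26*b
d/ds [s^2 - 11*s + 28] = 2*s - 11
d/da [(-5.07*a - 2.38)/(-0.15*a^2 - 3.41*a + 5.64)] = (0.7605*a^2 + 17.2887*a - (0.3*a + 3.41)*(5.07*a + 2.38) - 28.5948)/(0.15*a^2 + 3.41*a - 5.64)^2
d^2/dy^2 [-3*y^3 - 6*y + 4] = -18*y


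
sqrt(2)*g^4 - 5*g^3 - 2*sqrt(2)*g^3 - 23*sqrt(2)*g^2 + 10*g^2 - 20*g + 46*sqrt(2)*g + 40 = (g - 2)*(g - 5*sqrt(2))*(g + 2*sqrt(2))*(sqrt(2)*g + 1)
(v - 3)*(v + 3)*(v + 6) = v^3 + 6*v^2 - 9*v - 54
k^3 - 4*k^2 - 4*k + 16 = (k - 4)*(k - 2)*(k + 2)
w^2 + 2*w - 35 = (w - 5)*(w + 7)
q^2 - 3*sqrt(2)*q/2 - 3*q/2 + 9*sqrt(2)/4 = (q - 3/2)*(q - 3*sqrt(2)/2)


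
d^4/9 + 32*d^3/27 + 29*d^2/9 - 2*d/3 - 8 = (d/3 + 1)^2*(d - 4/3)*(d + 6)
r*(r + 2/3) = r^2 + 2*r/3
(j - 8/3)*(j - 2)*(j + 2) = j^3 - 8*j^2/3 - 4*j + 32/3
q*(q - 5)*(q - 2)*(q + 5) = q^4 - 2*q^3 - 25*q^2 + 50*q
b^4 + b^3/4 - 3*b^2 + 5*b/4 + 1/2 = (b - 1)^2*(b + 1/4)*(b + 2)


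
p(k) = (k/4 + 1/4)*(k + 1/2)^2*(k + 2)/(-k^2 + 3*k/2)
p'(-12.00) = 4.66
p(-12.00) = -22.45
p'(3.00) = -0.29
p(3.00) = -13.61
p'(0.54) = 4.40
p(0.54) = 2.04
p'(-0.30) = -0.35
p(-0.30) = -0.02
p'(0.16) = -1.46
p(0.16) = 1.27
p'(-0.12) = -4.88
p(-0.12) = -0.31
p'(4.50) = -2.98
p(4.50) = -16.55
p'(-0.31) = -0.31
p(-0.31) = -0.02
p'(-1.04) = -0.03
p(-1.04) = 0.00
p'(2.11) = 13.23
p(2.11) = -16.91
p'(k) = (k/4 + 1/4)*(k + 1/2)^2*(k + 2)*(2*k - 3/2)/(-k^2 + 3*k/2)^2 + (k/4 + 1/4)*(k + 1/2)^2/(-k^2 + 3*k/2) + (k/4 + 1/4)*(k + 2)*(2*k + 1)/(-k^2 + 3*k/2) + (k + 1/2)^2*(k + 2)/(4*(-k^2 + 3*k/2))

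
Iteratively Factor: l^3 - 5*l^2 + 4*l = (l - 4)*(l^2 - l) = (l - 4)*(l - 1)*(l)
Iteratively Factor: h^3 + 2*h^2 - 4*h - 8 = (h - 2)*(h^2 + 4*h + 4) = (h - 2)*(h + 2)*(h + 2)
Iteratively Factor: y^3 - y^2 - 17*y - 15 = (y + 1)*(y^2 - 2*y - 15) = (y + 1)*(y + 3)*(y - 5)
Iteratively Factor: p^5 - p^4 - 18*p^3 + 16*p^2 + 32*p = (p - 2)*(p^4 + p^3 - 16*p^2 - 16*p) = (p - 4)*(p - 2)*(p^3 + 5*p^2 + 4*p) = p*(p - 4)*(p - 2)*(p^2 + 5*p + 4) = p*(p - 4)*(p - 2)*(p + 4)*(p + 1)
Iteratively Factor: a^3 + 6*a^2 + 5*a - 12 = (a + 4)*(a^2 + 2*a - 3) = (a + 3)*(a + 4)*(a - 1)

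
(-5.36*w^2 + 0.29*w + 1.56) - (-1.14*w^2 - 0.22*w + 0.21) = -4.22*w^2 + 0.51*w + 1.35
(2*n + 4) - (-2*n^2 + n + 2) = 2*n^2 + n + 2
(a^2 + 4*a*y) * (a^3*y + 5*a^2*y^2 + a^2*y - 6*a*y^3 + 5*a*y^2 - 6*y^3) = a^5*y + 9*a^4*y^2 + a^4*y + 14*a^3*y^3 + 9*a^3*y^2 - 24*a^2*y^4 + 14*a^2*y^3 - 24*a*y^4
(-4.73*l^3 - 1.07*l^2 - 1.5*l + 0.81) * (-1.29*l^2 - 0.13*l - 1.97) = 6.1017*l^5 + 1.9952*l^4 + 11.3922*l^3 + 1.258*l^2 + 2.8497*l - 1.5957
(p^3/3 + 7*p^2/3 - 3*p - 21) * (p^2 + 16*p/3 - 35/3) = p^5/3 + 37*p^4/9 + 50*p^3/9 - 578*p^2/9 - 77*p + 245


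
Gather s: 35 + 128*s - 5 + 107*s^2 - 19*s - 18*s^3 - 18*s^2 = -18*s^3 + 89*s^2 + 109*s + 30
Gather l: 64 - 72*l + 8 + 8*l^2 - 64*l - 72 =8*l^2 - 136*l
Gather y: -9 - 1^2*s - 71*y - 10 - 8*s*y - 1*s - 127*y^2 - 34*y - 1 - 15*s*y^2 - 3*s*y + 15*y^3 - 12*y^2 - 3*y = -2*s + 15*y^3 + y^2*(-15*s - 139) + y*(-11*s - 108) - 20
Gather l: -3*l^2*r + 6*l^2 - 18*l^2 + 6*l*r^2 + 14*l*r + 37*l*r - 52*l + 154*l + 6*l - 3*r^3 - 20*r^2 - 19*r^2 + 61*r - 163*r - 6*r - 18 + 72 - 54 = l^2*(-3*r - 12) + l*(6*r^2 + 51*r + 108) - 3*r^3 - 39*r^2 - 108*r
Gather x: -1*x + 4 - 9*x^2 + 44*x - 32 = -9*x^2 + 43*x - 28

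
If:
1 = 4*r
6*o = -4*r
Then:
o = -1/6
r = 1/4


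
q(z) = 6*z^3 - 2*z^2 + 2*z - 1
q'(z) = 18*z^2 - 4*z + 2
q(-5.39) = -1009.43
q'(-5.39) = 546.50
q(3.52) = 242.94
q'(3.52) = 210.95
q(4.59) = 546.26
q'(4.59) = 362.87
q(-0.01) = -1.02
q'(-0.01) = 2.04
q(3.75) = 294.78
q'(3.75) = 240.12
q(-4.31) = -527.15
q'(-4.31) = 353.61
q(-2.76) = -147.90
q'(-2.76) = 150.16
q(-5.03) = -825.24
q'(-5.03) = 477.54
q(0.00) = -1.00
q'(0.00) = 2.00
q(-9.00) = -4555.00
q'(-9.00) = 1496.00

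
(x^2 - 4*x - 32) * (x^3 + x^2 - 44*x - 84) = x^5 - 3*x^4 - 80*x^3 + 60*x^2 + 1744*x + 2688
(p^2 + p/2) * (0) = 0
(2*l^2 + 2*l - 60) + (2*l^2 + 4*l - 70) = 4*l^2 + 6*l - 130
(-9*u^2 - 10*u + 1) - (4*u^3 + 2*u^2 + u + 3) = -4*u^3 - 11*u^2 - 11*u - 2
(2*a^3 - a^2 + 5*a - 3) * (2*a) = 4*a^4 - 2*a^3 + 10*a^2 - 6*a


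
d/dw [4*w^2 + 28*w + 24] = 8*w + 28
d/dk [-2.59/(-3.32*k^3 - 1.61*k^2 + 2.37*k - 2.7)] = (-25.7964*k^2 - 8.3398*k + 6.1383)/(3.32*k^3 + 1.61*k^2 - 2.37*k + 2.7)^2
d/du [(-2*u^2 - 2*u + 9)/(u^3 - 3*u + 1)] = (-2*(2*u + 1)*(u^3 - 3*u + 1) + 3*(u^2 - 1)*(2*u^2 + 2*u - 9))/(u^3 - 3*u + 1)^2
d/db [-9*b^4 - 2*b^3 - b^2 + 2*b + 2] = -36*b^3 - 6*b^2 - 2*b + 2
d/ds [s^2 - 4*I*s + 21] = 2*s - 4*I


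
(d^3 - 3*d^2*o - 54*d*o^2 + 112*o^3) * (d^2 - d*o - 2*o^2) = d^5 - 4*d^4*o - 53*d^3*o^2 + 172*d^2*o^3 - 4*d*o^4 - 224*o^5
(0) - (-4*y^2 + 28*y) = 4*y^2 - 28*y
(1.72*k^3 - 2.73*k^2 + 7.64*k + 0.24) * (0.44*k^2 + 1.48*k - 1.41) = 0.7568*k^5 + 1.3444*k^4 - 3.104*k^3 + 15.2621*k^2 - 10.4172*k - 0.3384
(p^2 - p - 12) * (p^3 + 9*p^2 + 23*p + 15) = p^5 + 8*p^4 + 2*p^3 - 116*p^2 - 291*p - 180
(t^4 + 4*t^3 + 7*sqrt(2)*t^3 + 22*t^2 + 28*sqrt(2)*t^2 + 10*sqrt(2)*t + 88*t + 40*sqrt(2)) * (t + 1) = t^5 + 5*t^4 + 7*sqrt(2)*t^4 + 26*t^3 + 35*sqrt(2)*t^3 + 38*sqrt(2)*t^2 + 110*t^2 + 50*sqrt(2)*t + 88*t + 40*sqrt(2)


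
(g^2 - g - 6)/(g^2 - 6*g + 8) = (g^2 - g - 6)/(g^2 - 6*g + 8)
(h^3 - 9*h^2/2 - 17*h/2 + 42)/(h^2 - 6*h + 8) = (2*h^2 - h - 21)/(2*(h - 2))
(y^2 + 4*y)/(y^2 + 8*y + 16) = y/(y + 4)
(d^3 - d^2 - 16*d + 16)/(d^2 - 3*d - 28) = (d^2 - 5*d + 4)/(d - 7)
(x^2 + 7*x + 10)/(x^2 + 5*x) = (x + 2)/x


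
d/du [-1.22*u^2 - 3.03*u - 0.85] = -2.44*u - 3.03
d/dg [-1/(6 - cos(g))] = sin(g)/(cos(g) - 6)^2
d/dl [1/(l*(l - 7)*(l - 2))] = (-l*(l - 7) - l*(l - 2) - (l - 7)*(l - 2))/(l^2*(l - 7)^2*(l - 2)^2)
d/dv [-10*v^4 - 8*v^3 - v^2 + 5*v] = -40*v^3 - 24*v^2 - 2*v + 5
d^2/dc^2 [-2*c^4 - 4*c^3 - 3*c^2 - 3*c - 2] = -24*c^2 - 24*c - 6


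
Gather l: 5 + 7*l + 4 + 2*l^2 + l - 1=2*l^2 + 8*l + 8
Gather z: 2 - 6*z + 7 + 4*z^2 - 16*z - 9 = 4*z^2 - 22*z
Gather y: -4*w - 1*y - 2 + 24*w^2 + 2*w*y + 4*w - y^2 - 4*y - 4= 24*w^2 - y^2 + y*(2*w - 5) - 6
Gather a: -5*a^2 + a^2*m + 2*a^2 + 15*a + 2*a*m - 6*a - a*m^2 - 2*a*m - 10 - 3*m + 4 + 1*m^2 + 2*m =a^2*(m - 3) + a*(9 - m^2) + m^2 - m - 6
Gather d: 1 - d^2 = 1 - d^2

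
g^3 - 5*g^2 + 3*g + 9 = (g - 3)^2*(g + 1)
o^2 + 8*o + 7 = (o + 1)*(o + 7)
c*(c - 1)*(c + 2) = c^3 + c^2 - 2*c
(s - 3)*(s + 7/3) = s^2 - 2*s/3 - 7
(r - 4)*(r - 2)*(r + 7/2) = r^3 - 5*r^2/2 - 13*r + 28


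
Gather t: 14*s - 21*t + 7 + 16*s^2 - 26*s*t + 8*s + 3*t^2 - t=16*s^2 + 22*s + 3*t^2 + t*(-26*s - 22) + 7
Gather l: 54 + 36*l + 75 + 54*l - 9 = 90*l + 120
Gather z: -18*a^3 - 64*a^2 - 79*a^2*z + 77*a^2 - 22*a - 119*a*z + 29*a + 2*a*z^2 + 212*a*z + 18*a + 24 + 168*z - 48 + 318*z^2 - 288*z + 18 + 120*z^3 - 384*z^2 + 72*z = -18*a^3 + 13*a^2 + 25*a + 120*z^3 + z^2*(2*a - 66) + z*(-79*a^2 + 93*a - 48) - 6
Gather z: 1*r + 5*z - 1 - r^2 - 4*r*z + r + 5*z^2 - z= -r^2 + 2*r + 5*z^2 + z*(4 - 4*r) - 1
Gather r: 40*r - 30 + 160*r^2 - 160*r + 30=160*r^2 - 120*r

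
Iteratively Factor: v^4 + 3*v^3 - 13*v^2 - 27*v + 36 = (v + 4)*(v^3 - v^2 - 9*v + 9) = (v - 3)*(v + 4)*(v^2 + 2*v - 3) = (v - 3)*(v + 3)*(v + 4)*(v - 1)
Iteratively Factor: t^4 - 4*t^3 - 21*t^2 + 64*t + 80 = (t + 1)*(t^3 - 5*t^2 - 16*t + 80) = (t - 4)*(t + 1)*(t^2 - t - 20) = (t - 4)*(t + 1)*(t + 4)*(t - 5)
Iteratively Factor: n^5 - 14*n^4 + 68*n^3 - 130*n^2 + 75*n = (n - 1)*(n^4 - 13*n^3 + 55*n^2 - 75*n) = (n - 5)*(n - 1)*(n^3 - 8*n^2 + 15*n) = (n - 5)*(n - 3)*(n - 1)*(n^2 - 5*n) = n*(n - 5)*(n - 3)*(n - 1)*(n - 5)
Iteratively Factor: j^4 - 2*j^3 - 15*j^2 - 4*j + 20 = (j + 2)*(j^3 - 4*j^2 - 7*j + 10) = (j + 2)^2*(j^2 - 6*j + 5) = (j - 5)*(j + 2)^2*(j - 1)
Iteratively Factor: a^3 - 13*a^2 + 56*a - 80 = (a - 4)*(a^2 - 9*a + 20) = (a - 5)*(a - 4)*(a - 4)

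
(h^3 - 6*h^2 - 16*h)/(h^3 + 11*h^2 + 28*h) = (h^2 - 6*h - 16)/(h^2 + 11*h + 28)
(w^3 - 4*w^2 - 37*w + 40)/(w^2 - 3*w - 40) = w - 1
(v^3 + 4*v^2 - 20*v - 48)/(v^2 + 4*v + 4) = (v^2 + 2*v - 24)/(v + 2)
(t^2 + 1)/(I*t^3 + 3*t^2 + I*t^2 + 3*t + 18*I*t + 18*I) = I*(-t^2 - 1)/(t^3 + t^2*(1 - 3*I) + 3*t*(6 - I) + 18)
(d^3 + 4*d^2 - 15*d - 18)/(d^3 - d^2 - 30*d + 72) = (d + 1)/(d - 4)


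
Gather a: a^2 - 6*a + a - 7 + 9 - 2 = a^2 - 5*a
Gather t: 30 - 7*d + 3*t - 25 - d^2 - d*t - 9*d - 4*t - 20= -d^2 - 16*d + t*(-d - 1) - 15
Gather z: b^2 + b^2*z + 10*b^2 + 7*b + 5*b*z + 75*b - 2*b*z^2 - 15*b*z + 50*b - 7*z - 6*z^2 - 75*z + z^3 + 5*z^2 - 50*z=11*b^2 + 132*b + z^3 + z^2*(-2*b - 1) + z*(b^2 - 10*b - 132)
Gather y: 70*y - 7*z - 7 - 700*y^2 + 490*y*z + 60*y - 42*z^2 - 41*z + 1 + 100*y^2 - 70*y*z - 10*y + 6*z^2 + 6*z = -600*y^2 + y*(420*z + 120) - 36*z^2 - 42*z - 6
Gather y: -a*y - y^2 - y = -y^2 + y*(-a - 1)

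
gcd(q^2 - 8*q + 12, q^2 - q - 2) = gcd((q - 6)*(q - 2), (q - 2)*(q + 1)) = q - 2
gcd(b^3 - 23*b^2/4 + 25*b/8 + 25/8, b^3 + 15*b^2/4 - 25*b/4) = b - 5/4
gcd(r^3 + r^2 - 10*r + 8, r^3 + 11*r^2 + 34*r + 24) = r + 4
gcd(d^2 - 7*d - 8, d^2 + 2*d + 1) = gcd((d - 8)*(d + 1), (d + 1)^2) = d + 1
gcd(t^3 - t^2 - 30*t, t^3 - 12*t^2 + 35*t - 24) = 1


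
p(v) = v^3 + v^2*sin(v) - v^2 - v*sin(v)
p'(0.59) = -0.24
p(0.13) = -0.03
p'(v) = v^2*cos(v) + 3*v^2 + 2*v*sin(v) - v*cos(v) - 2*v - sin(v)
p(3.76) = 33.00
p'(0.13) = -0.42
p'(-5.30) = 103.73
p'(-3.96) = 35.03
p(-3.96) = -63.44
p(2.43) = 10.71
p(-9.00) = -847.09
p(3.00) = 18.85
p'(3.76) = 22.66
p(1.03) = 0.06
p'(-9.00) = 186.83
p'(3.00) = 15.77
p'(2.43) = 12.74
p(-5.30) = -149.18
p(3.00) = 18.85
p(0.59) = -0.28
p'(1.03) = 2.05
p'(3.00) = 15.77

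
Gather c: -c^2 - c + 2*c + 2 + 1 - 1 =-c^2 + c + 2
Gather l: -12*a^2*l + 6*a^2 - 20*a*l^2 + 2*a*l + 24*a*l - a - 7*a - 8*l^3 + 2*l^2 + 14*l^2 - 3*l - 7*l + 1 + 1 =6*a^2 - 8*a - 8*l^3 + l^2*(16 - 20*a) + l*(-12*a^2 + 26*a - 10) + 2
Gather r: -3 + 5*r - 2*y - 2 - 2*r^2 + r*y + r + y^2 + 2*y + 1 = -2*r^2 + r*(y + 6) + y^2 - 4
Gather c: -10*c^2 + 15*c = -10*c^2 + 15*c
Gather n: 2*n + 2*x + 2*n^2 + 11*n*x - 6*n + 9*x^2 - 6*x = 2*n^2 + n*(11*x - 4) + 9*x^2 - 4*x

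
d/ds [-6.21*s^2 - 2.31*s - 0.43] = -12.42*s - 2.31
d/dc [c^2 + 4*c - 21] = 2*c + 4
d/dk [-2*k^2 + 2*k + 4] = 2 - 4*k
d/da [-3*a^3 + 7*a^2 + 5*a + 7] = -9*a^2 + 14*a + 5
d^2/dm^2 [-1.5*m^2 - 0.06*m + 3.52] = -3.00000000000000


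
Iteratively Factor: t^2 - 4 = (t + 2)*(t - 2)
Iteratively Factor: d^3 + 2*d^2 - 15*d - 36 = (d - 4)*(d^2 + 6*d + 9) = (d - 4)*(d + 3)*(d + 3)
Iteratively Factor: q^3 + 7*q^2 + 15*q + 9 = (q + 3)*(q^2 + 4*q + 3) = (q + 3)^2*(q + 1)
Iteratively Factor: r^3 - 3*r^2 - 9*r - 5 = (r + 1)*(r^2 - 4*r - 5) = (r - 5)*(r + 1)*(r + 1)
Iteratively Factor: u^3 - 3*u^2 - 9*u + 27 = (u - 3)*(u^2 - 9) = (u - 3)*(u + 3)*(u - 3)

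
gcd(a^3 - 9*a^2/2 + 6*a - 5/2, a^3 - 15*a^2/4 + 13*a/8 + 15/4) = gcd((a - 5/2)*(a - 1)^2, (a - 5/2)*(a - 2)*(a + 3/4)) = a - 5/2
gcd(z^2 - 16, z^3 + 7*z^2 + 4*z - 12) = 1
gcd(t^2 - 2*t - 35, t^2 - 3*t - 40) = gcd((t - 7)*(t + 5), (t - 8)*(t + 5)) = t + 5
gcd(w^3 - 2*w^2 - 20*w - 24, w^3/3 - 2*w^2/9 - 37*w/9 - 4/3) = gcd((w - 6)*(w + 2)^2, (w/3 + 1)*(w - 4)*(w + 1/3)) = 1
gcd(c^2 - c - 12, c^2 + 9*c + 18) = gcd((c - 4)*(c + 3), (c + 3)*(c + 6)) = c + 3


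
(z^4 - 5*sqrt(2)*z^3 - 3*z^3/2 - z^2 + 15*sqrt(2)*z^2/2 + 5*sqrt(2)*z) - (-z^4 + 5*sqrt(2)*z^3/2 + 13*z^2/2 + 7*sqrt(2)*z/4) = 2*z^4 - 15*sqrt(2)*z^3/2 - 3*z^3/2 - 15*z^2/2 + 15*sqrt(2)*z^2/2 + 13*sqrt(2)*z/4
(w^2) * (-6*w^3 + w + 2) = -6*w^5 + w^3 + 2*w^2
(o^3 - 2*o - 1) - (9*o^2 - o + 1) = o^3 - 9*o^2 - o - 2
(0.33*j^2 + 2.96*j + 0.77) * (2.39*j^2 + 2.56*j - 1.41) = 0.7887*j^4 + 7.9192*j^3 + 8.9526*j^2 - 2.2024*j - 1.0857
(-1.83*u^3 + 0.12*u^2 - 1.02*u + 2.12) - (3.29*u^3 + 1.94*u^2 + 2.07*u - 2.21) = -5.12*u^3 - 1.82*u^2 - 3.09*u + 4.33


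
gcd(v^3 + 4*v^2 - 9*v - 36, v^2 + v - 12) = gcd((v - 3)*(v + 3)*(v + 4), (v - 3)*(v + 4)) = v^2 + v - 12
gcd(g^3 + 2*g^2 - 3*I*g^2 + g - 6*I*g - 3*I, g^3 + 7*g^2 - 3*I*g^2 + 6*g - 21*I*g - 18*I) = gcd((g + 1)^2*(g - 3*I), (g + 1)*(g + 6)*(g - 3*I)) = g^2 + g*(1 - 3*I) - 3*I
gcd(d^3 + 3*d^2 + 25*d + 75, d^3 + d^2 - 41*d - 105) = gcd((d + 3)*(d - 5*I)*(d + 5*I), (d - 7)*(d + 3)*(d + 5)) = d + 3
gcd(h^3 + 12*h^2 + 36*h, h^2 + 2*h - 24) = h + 6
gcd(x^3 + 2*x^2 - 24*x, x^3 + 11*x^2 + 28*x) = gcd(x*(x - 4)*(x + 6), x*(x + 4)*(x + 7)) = x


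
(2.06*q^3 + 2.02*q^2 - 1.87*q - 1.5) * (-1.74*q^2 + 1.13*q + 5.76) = -3.5844*q^5 - 1.187*q^4 + 17.402*q^3 + 12.1321*q^2 - 12.4662*q - 8.64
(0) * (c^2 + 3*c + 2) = 0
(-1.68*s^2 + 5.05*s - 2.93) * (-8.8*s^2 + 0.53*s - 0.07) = 14.784*s^4 - 45.3304*s^3 + 28.5781*s^2 - 1.9064*s + 0.2051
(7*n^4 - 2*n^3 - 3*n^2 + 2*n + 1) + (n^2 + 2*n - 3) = 7*n^4 - 2*n^3 - 2*n^2 + 4*n - 2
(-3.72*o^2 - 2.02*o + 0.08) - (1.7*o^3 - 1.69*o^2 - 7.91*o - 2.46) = -1.7*o^3 - 2.03*o^2 + 5.89*o + 2.54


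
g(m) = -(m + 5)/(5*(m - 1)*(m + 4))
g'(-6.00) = -0.00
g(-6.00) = 0.01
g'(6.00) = 0.01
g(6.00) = -0.04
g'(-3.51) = -0.15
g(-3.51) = 0.13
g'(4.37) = 0.02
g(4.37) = -0.07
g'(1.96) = 0.26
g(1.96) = -0.24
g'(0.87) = 14.20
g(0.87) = 1.85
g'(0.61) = 1.58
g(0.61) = 0.62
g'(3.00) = 0.06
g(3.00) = -0.11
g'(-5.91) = -0.01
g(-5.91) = 0.01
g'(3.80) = 0.03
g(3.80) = -0.08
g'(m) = -1/(5*(m - 1)*(m + 4)) + (m + 5)/(5*(m - 1)*(m + 4)^2) + (m + 5)/(5*(m - 1)^2*(m + 4)) = (m^2 + 10*m + 19)/(5*(m^4 + 6*m^3 + m^2 - 24*m + 16))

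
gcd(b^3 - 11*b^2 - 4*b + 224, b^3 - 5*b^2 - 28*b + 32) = b^2 - 4*b - 32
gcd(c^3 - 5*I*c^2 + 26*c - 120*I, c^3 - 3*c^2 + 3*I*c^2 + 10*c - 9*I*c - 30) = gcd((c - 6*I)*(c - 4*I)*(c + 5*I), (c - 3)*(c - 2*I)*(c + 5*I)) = c + 5*I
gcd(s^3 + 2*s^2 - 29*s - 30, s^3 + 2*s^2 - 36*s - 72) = s + 6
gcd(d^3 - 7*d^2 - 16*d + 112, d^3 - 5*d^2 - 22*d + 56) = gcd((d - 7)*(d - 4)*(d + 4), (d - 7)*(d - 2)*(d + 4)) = d^2 - 3*d - 28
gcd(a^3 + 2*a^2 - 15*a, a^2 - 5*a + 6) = a - 3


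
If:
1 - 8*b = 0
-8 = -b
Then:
No Solution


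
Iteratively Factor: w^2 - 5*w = (w)*(w - 5)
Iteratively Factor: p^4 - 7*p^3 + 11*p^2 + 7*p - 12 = (p - 1)*(p^3 - 6*p^2 + 5*p + 12) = (p - 1)*(p + 1)*(p^2 - 7*p + 12) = (p - 4)*(p - 1)*(p + 1)*(p - 3)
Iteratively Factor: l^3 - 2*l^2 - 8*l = (l)*(l^2 - 2*l - 8) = l*(l - 4)*(l + 2)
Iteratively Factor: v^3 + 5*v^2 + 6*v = (v + 3)*(v^2 + 2*v) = (v + 2)*(v + 3)*(v)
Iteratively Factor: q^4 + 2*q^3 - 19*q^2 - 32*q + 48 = (q + 3)*(q^3 - q^2 - 16*q + 16) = (q - 4)*(q + 3)*(q^2 + 3*q - 4) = (q - 4)*(q - 1)*(q + 3)*(q + 4)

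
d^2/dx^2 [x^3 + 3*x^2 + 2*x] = 6*x + 6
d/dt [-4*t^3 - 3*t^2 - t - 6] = -12*t^2 - 6*t - 1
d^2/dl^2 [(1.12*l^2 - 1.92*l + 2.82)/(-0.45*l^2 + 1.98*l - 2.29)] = (2.22044604925031e-16*l^4 - 1.21824*l^3 + 3.49866*l^2 + 3.20436*l - 10.634492)/(0.091125*l^6 - 1.20285*l^5 + 6.683715*l^4 - 20.004732*l^3 + 34.012683*l^2 - 31.149954*l + 12.008989)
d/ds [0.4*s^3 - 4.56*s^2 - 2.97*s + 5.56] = 1.2*s^2 - 9.12*s - 2.97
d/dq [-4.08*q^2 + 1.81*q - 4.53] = 1.81 - 8.16*q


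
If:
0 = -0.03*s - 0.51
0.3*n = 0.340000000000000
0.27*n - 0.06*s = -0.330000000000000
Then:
No Solution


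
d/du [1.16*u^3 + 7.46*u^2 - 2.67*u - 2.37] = 3.48*u^2 + 14.92*u - 2.67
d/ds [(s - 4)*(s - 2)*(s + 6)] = 3*s^2 - 28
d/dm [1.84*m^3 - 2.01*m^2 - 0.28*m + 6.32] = 5.52*m^2 - 4.02*m - 0.28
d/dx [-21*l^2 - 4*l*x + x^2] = -4*l + 2*x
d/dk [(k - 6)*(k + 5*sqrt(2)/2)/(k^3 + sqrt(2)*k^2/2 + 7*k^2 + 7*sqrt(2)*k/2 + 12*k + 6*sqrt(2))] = (-(k - 6)*(2*k + 5*sqrt(2))*(6*k^2 + 2*sqrt(2)*k + 28*k + 7*sqrt(2) + 24) + (4*k - 12 + 5*sqrt(2))*(2*k^3 + sqrt(2)*k^2 + 14*k^2 + 7*sqrt(2)*k + 24*k + 12*sqrt(2)))/(2*k^3 + sqrt(2)*k^2 + 14*k^2 + 7*sqrt(2)*k + 24*k + 12*sqrt(2))^2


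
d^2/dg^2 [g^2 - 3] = 2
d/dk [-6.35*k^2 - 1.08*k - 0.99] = -12.7*k - 1.08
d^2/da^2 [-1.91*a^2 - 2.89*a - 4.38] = -3.82000000000000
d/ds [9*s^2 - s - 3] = 18*s - 1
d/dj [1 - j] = -1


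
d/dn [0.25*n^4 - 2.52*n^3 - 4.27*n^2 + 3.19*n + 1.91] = 1.0*n^3 - 7.56*n^2 - 8.54*n + 3.19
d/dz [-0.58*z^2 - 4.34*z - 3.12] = -1.16*z - 4.34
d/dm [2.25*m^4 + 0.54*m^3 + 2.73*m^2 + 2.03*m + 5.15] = 9.0*m^3 + 1.62*m^2 + 5.46*m + 2.03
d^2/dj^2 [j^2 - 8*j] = 2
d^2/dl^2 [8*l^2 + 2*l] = 16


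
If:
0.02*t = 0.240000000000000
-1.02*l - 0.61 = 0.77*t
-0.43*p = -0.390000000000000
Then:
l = -9.66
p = 0.91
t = 12.00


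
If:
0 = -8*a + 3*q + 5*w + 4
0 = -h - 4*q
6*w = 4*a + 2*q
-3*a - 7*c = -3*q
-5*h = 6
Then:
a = 81/70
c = -18/49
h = -6/5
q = 3/10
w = 61/70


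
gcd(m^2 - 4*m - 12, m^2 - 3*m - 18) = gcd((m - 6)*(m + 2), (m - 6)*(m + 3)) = m - 6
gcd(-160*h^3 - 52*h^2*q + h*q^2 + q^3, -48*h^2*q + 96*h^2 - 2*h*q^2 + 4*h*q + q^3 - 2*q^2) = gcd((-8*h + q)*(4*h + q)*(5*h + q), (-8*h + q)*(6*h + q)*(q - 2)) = -8*h + q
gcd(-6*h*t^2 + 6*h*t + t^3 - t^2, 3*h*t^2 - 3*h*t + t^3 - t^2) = t^2 - t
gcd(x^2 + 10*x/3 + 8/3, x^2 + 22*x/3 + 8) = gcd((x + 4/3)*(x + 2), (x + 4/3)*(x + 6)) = x + 4/3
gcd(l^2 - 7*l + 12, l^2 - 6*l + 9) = l - 3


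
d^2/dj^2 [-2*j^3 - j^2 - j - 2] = -12*j - 2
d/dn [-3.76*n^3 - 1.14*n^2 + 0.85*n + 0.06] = -11.28*n^2 - 2.28*n + 0.85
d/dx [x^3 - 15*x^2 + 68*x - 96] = 3*x^2 - 30*x + 68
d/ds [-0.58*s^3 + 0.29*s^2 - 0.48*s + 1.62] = -1.74*s^2 + 0.58*s - 0.48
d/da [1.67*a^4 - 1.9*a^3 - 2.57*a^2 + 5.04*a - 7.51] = 6.68*a^3 - 5.7*a^2 - 5.14*a + 5.04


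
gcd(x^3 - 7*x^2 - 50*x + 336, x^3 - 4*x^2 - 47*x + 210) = x^2 + x - 42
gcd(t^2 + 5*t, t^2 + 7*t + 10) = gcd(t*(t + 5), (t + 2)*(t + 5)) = t + 5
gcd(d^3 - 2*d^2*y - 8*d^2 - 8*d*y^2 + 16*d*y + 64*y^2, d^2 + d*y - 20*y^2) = -d + 4*y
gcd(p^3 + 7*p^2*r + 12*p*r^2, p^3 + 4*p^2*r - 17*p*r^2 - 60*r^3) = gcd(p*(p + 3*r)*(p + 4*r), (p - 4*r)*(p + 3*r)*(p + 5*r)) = p + 3*r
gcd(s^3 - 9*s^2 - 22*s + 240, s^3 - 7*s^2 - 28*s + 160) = s^2 - 3*s - 40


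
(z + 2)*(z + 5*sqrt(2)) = z^2 + 2*z + 5*sqrt(2)*z + 10*sqrt(2)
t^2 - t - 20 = (t - 5)*(t + 4)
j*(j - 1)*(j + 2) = j^3 + j^2 - 2*j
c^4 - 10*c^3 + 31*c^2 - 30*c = c*(c - 5)*(c - 3)*(c - 2)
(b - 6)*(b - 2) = b^2 - 8*b + 12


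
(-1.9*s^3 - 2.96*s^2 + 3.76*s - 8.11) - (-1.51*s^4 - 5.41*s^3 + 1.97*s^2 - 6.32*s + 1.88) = 1.51*s^4 + 3.51*s^3 - 4.93*s^2 + 10.08*s - 9.99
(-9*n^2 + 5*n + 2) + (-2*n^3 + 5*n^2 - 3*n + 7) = -2*n^3 - 4*n^2 + 2*n + 9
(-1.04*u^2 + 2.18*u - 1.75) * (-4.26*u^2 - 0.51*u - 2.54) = 4.4304*u^4 - 8.7564*u^3 + 8.9848*u^2 - 4.6447*u + 4.445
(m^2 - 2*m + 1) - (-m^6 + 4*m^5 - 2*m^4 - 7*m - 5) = m^6 - 4*m^5 + 2*m^4 + m^2 + 5*m + 6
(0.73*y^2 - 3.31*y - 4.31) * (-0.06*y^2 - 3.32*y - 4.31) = -0.0438*y^4 - 2.225*y^3 + 8.1015*y^2 + 28.5753*y + 18.5761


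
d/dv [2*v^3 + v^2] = 2*v*(3*v + 1)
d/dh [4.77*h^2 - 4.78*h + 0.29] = 9.54*h - 4.78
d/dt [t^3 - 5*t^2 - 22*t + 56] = 3*t^2 - 10*t - 22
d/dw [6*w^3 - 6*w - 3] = 18*w^2 - 6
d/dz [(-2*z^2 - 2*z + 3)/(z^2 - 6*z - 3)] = 2*(7*z^2 + 3*z + 12)/(z^4 - 12*z^3 + 30*z^2 + 36*z + 9)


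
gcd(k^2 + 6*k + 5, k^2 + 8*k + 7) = k + 1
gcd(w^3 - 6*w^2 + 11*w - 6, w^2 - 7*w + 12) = w - 3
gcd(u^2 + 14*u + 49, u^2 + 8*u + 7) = u + 7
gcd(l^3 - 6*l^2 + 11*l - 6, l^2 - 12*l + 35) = 1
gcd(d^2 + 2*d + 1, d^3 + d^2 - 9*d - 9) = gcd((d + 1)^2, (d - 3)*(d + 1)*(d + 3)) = d + 1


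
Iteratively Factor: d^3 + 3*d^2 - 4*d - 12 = (d + 3)*(d^2 - 4) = (d - 2)*(d + 3)*(d + 2)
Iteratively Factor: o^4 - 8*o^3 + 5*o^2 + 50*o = (o - 5)*(o^3 - 3*o^2 - 10*o) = (o - 5)^2*(o^2 + 2*o) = o*(o - 5)^2*(o + 2)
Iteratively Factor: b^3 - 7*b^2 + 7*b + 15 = (b - 5)*(b^2 - 2*b - 3) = (b - 5)*(b + 1)*(b - 3)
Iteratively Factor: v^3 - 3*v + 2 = (v + 2)*(v^2 - 2*v + 1) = (v - 1)*(v + 2)*(v - 1)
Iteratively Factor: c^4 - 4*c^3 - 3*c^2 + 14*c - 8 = (c - 1)*(c^3 - 3*c^2 - 6*c + 8) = (c - 4)*(c - 1)*(c^2 + c - 2) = (c - 4)*(c - 1)*(c + 2)*(c - 1)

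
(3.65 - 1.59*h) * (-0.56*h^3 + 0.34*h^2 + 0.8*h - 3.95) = 0.8904*h^4 - 2.5846*h^3 - 0.0310000000000001*h^2 + 9.2005*h - 14.4175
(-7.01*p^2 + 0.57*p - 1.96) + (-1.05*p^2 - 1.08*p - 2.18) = -8.06*p^2 - 0.51*p - 4.14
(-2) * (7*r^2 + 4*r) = -14*r^2 - 8*r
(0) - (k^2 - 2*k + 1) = -k^2 + 2*k - 1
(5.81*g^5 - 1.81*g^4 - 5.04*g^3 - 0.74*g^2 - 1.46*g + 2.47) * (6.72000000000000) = 39.0432*g^5 - 12.1632*g^4 - 33.8688*g^3 - 4.9728*g^2 - 9.8112*g + 16.5984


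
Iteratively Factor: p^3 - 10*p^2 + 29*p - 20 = (p - 5)*(p^2 - 5*p + 4) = (p - 5)*(p - 1)*(p - 4)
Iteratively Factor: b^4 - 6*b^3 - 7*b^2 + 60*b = (b)*(b^3 - 6*b^2 - 7*b + 60) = b*(b - 4)*(b^2 - 2*b - 15) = b*(b - 5)*(b - 4)*(b + 3)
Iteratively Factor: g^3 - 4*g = (g - 2)*(g^2 + 2*g) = (g - 2)*(g + 2)*(g)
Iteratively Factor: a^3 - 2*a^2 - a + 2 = (a - 1)*(a^2 - a - 2) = (a - 2)*(a - 1)*(a + 1)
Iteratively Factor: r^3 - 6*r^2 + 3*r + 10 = (r - 2)*(r^2 - 4*r - 5) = (r - 2)*(r + 1)*(r - 5)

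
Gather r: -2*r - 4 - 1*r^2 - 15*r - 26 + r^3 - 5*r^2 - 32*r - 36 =r^3 - 6*r^2 - 49*r - 66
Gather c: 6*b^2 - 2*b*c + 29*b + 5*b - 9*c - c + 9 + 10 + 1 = 6*b^2 + 34*b + c*(-2*b - 10) + 20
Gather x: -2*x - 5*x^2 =-5*x^2 - 2*x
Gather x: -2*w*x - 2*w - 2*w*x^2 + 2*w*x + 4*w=-2*w*x^2 + 2*w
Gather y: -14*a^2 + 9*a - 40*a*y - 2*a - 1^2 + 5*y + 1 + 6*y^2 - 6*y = -14*a^2 + 7*a + 6*y^2 + y*(-40*a - 1)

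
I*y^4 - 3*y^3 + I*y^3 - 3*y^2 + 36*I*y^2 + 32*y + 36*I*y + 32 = (y - 4*I)*(y - I)*(y + 8*I)*(I*y + I)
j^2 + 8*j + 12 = (j + 2)*(j + 6)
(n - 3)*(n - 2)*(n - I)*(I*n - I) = I*n^4 + n^3 - 6*I*n^3 - 6*n^2 + 11*I*n^2 + 11*n - 6*I*n - 6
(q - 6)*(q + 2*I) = q^2 - 6*q + 2*I*q - 12*I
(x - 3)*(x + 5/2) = x^2 - x/2 - 15/2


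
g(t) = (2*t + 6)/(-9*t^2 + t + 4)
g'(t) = (2*t + 6)*(18*t - 1)/(-9*t^2 + t + 4)^2 + 2/(-9*t^2 + t + 4)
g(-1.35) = -0.24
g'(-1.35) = -0.59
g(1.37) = -0.76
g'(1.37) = 1.38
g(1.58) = -0.54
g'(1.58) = 0.76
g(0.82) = -6.20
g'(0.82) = 67.68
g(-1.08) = -0.51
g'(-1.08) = -1.63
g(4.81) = -0.08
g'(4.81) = 0.02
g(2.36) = -0.24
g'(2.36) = 0.19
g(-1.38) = -0.22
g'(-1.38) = -0.53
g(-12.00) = 0.01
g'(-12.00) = 0.00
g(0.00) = 1.50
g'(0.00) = 0.12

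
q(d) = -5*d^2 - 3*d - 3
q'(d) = -10*d - 3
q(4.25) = -106.06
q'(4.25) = -45.50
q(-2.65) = -30.16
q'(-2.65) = 23.50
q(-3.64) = -58.33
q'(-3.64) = 33.40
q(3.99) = -94.57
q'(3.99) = -42.90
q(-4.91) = -108.81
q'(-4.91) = 46.10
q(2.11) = -31.59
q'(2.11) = -24.10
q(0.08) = -3.27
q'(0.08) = -3.80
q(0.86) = -9.28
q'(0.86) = -11.60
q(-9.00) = -381.00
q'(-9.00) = 87.00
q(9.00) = -435.00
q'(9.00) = -93.00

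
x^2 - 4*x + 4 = (x - 2)^2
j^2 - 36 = (j - 6)*(j + 6)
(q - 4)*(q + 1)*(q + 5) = q^3 + 2*q^2 - 19*q - 20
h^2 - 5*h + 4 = (h - 4)*(h - 1)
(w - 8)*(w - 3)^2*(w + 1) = w^4 - 13*w^3 + 43*w^2 - 15*w - 72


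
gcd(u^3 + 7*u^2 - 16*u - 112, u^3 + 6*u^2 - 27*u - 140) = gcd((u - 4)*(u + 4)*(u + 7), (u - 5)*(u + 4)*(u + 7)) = u^2 + 11*u + 28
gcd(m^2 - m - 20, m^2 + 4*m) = m + 4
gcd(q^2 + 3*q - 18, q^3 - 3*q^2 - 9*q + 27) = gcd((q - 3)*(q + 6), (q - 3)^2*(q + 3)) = q - 3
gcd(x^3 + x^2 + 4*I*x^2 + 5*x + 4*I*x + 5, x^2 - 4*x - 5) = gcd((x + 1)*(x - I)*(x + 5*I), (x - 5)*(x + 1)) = x + 1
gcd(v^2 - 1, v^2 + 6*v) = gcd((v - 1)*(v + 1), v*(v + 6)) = 1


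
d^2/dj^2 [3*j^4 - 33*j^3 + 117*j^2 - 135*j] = 36*j^2 - 198*j + 234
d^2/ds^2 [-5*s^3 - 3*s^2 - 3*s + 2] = -30*s - 6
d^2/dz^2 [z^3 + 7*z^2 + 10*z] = 6*z + 14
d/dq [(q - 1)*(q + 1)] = 2*q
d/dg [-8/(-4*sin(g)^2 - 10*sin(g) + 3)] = -16*(4*sin(g) + 5)*cos(g)/(4*sin(g)^2 + 10*sin(g) - 3)^2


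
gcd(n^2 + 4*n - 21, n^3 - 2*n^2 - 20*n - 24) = 1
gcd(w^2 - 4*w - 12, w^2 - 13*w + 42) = w - 6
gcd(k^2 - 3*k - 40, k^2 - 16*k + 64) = k - 8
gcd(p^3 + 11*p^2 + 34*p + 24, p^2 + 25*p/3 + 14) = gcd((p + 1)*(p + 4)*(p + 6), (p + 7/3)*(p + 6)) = p + 6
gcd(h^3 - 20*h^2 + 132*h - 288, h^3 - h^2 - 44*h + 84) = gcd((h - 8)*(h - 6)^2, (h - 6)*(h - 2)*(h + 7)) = h - 6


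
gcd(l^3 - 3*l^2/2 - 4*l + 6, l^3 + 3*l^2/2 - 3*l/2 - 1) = l + 2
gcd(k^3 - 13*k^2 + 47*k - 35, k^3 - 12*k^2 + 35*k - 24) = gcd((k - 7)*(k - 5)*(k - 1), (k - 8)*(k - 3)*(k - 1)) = k - 1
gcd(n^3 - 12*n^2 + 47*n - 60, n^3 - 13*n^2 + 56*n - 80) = n^2 - 9*n + 20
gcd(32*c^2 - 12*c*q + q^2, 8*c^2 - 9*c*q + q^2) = -8*c + q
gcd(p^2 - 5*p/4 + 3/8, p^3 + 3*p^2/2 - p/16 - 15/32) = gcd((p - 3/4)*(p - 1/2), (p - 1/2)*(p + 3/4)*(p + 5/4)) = p - 1/2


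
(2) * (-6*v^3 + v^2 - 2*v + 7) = -12*v^3 + 2*v^2 - 4*v + 14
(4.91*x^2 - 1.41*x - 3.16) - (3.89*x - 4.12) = 4.91*x^2 - 5.3*x + 0.96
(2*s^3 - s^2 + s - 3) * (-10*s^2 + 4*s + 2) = -20*s^5 + 18*s^4 - 10*s^3 + 32*s^2 - 10*s - 6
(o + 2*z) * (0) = 0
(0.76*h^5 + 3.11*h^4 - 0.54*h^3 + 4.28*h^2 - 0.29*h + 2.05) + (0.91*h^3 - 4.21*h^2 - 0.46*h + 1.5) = 0.76*h^5 + 3.11*h^4 + 0.37*h^3 + 0.0700000000000003*h^2 - 0.75*h + 3.55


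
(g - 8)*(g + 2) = g^2 - 6*g - 16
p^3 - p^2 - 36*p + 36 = (p - 6)*(p - 1)*(p + 6)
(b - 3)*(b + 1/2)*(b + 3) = b^3 + b^2/2 - 9*b - 9/2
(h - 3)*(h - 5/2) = h^2 - 11*h/2 + 15/2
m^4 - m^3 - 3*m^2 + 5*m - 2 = (m - 1)^3*(m + 2)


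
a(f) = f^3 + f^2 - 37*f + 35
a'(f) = 3*f^2 + 2*f - 37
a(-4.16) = 134.23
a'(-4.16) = 6.60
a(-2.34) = 114.24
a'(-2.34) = -25.25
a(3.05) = -40.17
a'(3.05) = -2.99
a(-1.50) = 89.38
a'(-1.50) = -33.25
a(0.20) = 27.65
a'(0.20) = -36.48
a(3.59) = -38.67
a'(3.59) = 8.84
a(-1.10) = 75.58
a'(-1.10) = -35.57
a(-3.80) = 135.17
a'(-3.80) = -1.28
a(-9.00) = -280.00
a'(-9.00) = 188.00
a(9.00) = 512.00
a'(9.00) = 224.00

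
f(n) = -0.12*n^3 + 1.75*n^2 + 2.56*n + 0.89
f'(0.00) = 2.56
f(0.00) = 0.89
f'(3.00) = 9.82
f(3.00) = 21.08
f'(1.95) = 8.02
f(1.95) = 11.65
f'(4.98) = 11.06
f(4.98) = 42.22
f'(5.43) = 10.95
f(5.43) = 47.18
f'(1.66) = 7.38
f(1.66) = 9.41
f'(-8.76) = -55.73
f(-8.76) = 193.42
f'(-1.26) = -2.42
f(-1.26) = 0.68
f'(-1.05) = -1.51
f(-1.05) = 0.27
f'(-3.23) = -12.50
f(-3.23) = 14.92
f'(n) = -0.36*n^2 + 3.5*n + 2.56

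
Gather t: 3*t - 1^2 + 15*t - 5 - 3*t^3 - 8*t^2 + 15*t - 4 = -3*t^3 - 8*t^2 + 33*t - 10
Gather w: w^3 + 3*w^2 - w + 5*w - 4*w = w^3 + 3*w^2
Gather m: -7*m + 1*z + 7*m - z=0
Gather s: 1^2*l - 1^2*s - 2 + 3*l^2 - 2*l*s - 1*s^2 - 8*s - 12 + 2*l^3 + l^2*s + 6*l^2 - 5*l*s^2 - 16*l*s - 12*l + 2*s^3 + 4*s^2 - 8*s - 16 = 2*l^3 + 9*l^2 - 11*l + 2*s^3 + s^2*(3 - 5*l) + s*(l^2 - 18*l - 17) - 30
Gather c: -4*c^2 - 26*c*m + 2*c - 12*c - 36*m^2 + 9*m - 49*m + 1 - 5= -4*c^2 + c*(-26*m - 10) - 36*m^2 - 40*m - 4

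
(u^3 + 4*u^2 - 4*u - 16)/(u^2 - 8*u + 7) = (u^3 + 4*u^2 - 4*u - 16)/(u^2 - 8*u + 7)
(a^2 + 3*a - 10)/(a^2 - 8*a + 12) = (a + 5)/(a - 6)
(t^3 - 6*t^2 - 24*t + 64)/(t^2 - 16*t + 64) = (t^2 + 2*t - 8)/(t - 8)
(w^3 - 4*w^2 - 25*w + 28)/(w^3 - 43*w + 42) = (w^2 - 3*w - 28)/(w^2 + w - 42)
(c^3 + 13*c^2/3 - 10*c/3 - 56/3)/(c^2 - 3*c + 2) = (3*c^2 + 19*c + 28)/(3*(c - 1))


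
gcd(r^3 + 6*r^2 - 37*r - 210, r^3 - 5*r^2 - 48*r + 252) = r^2 + r - 42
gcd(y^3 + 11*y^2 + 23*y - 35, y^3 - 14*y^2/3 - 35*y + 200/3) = y + 5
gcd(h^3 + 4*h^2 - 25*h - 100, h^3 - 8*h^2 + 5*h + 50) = h - 5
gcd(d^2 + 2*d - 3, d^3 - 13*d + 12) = d - 1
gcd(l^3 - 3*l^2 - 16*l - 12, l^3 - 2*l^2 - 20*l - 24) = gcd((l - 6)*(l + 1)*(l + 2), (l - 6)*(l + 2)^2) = l^2 - 4*l - 12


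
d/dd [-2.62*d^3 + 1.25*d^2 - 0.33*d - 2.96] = -7.86*d^2 + 2.5*d - 0.33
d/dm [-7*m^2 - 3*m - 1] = -14*m - 3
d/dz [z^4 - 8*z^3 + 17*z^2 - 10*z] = 4*z^3 - 24*z^2 + 34*z - 10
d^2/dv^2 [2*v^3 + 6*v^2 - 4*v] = 12*v + 12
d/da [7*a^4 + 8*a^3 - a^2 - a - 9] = 28*a^3 + 24*a^2 - 2*a - 1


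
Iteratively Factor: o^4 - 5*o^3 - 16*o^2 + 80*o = (o)*(o^3 - 5*o^2 - 16*o + 80) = o*(o - 5)*(o^2 - 16) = o*(o - 5)*(o + 4)*(o - 4)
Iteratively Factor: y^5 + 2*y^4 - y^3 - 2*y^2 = (y)*(y^4 + 2*y^3 - y^2 - 2*y) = y*(y + 1)*(y^3 + y^2 - 2*y) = y*(y - 1)*(y + 1)*(y^2 + 2*y) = y^2*(y - 1)*(y + 1)*(y + 2)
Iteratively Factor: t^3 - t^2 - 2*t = (t + 1)*(t^2 - 2*t) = t*(t + 1)*(t - 2)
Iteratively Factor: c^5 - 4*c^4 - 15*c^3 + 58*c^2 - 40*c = (c - 1)*(c^4 - 3*c^3 - 18*c^2 + 40*c) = (c - 2)*(c - 1)*(c^3 - c^2 - 20*c) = (c - 5)*(c - 2)*(c - 1)*(c^2 + 4*c) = c*(c - 5)*(c - 2)*(c - 1)*(c + 4)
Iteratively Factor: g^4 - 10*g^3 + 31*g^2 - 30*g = (g - 2)*(g^3 - 8*g^2 + 15*g) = (g - 3)*(g - 2)*(g^2 - 5*g) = g*(g - 3)*(g - 2)*(g - 5)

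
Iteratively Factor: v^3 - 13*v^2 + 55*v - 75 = (v - 3)*(v^2 - 10*v + 25) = (v - 5)*(v - 3)*(v - 5)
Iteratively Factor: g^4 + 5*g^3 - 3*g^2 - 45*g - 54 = (g - 3)*(g^3 + 8*g^2 + 21*g + 18) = (g - 3)*(g + 3)*(g^2 + 5*g + 6) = (g - 3)*(g + 2)*(g + 3)*(g + 3)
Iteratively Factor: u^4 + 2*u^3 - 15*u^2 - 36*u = (u - 4)*(u^3 + 6*u^2 + 9*u) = u*(u - 4)*(u^2 + 6*u + 9) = u*(u - 4)*(u + 3)*(u + 3)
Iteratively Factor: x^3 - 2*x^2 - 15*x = (x - 5)*(x^2 + 3*x) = (x - 5)*(x + 3)*(x)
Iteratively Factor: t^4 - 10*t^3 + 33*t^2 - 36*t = (t)*(t^3 - 10*t^2 + 33*t - 36) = t*(t - 4)*(t^2 - 6*t + 9) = t*(t - 4)*(t - 3)*(t - 3)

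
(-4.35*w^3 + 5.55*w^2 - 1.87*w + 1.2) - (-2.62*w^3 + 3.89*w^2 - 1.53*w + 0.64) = -1.73*w^3 + 1.66*w^2 - 0.34*w + 0.56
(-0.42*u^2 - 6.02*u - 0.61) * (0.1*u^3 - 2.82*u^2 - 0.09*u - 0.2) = -0.042*u^5 + 0.5824*u^4 + 16.9532*u^3 + 2.346*u^2 + 1.2589*u + 0.122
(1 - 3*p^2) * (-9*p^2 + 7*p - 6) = 27*p^4 - 21*p^3 + 9*p^2 + 7*p - 6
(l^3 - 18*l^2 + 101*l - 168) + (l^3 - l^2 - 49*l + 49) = 2*l^3 - 19*l^2 + 52*l - 119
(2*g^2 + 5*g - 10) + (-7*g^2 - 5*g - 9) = -5*g^2 - 19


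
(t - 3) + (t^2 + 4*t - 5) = t^2 + 5*t - 8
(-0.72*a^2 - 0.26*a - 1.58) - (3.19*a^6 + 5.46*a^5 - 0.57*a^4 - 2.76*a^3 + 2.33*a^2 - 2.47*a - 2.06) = -3.19*a^6 - 5.46*a^5 + 0.57*a^4 + 2.76*a^3 - 3.05*a^2 + 2.21*a + 0.48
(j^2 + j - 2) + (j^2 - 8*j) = 2*j^2 - 7*j - 2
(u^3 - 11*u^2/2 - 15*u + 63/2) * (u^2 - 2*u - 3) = u^5 - 15*u^4/2 - 7*u^3 + 78*u^2 - 18*u - 189/2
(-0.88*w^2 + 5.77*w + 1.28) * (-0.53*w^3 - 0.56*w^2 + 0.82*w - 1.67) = 0.4664*w^5 - 2.5653*w^4 - 4.6312*w^3 + 5.4842*w^2 - 8.5863*w - 2.1376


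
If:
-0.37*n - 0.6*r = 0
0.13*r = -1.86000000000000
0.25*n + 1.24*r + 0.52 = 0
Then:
No Solution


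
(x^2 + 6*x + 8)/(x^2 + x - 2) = (x + 4)/(x - 1)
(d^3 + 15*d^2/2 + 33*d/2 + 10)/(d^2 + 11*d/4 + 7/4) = 2*(2*d^2 + 13*d + 20)/(4*d + 7)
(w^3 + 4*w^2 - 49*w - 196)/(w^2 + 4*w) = w - 49/w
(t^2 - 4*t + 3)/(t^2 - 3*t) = (t - 1)/t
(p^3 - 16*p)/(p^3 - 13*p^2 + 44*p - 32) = p*(p + 4)/(p^2 - 9*p + 8)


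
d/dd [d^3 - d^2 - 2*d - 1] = 3*d^2 - 2*d - 2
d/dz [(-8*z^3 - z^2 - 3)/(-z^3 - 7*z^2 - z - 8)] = (55*z^4 + 16*z^3 + 184*z^2 - 26*z - 3)/(z^6 + 14*z^5 + 51*z^4 + 30*z^3 + 113*z^2 + 16*z + 64)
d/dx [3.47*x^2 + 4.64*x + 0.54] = 6.94*x + 4.64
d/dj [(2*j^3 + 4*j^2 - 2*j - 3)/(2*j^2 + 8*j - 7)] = 2*(2*j^4 + 16*j^3 - 3*j^2 - 22*j + 19)/(4*j^4 + 32*j^3 + 36*j^2 - 112*j + 49)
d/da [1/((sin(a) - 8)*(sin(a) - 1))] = (9 - 2*sin(a))*cos(a)/((sin(a) - 8)^2*(sin(a) - 1)^2)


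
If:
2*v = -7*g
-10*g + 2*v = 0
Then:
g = 0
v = 0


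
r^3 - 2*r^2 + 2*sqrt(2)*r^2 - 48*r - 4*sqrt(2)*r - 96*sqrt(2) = (r - 8)*(r + 6)*(r + 2*sqrt(2))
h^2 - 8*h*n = h*(h - 8*n)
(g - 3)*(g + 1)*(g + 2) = g^3 - 7*g - 6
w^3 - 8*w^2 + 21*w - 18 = (w - 3)^2*(w - 2)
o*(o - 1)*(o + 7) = o^3 + 6*o^2 - 7*o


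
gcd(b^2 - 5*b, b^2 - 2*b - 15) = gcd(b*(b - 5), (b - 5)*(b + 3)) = b - 5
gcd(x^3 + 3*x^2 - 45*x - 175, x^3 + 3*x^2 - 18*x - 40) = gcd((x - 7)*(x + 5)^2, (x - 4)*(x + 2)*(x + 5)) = x + 5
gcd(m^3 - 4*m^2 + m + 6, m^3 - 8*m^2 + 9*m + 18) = m^2 - 2*m - 3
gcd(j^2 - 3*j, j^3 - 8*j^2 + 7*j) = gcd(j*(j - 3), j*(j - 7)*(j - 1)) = j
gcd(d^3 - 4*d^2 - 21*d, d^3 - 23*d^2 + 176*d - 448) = d - 7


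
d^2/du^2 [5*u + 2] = 0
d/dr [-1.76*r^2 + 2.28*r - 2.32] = 2.28 - 3.52*r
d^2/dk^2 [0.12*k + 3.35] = 0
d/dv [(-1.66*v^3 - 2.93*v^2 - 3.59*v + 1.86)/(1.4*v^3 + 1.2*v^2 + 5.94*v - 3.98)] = (2.11*v^4 - 9.6688*v^3 - 1.0878*v^2 + 18.8588*v + 3.2398)/(1.96*v^6 + 3.36*v^5 + 18.072*v^4 + 3.112*v^3 + 25.7316*v^2 - 47.2824*v + 15.8404)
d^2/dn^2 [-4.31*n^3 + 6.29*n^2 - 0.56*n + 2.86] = 12.58 - 25.86*n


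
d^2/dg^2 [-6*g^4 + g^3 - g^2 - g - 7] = -72*g^2 + 6*g - 2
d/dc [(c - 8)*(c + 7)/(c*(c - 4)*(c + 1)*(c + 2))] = 2*(-c^5 + 2*c^4 + 111*c^3 - 93*c^2 - 560*c - 224)/(c^2*(c^6 - 2*c^5 - 19*c^4 + 4*c^3 + 116*c^2 + 160*c + 64))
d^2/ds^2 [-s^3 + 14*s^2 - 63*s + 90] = 28 - 6*s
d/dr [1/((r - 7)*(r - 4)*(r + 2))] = (-(r - 7)*(r - 4) - (r - 7)*(r + 2) - (r - 4)*(r + 2))/((r - 7)^2*(r - 4)^2*(r + 2)^2)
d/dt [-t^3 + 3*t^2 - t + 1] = -3*t^2 + 6*t - 1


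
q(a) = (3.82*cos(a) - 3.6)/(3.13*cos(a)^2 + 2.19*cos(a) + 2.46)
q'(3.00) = 0.21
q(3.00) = -2.20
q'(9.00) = 0.58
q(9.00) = -2.31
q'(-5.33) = -0.94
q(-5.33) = -0.29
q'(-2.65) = -0.64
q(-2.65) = -2.35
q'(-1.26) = 1.87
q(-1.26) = -0.71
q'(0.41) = -0.22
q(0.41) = -0.01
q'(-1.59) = 2.88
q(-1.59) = -1.52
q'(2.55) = 0.69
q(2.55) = -2.42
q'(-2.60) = -0.67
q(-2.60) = -2.39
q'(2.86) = 0.41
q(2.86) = -2.24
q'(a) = (6.26*sin(a)*cos(a) + 2.19*sin(a))*(3.82*cos(a) - 3.6)/(3.13*cos(a)^2 + 2.19*cos(a) + 2.46)^2 - 3.82*sin(a)/(3.13*cos(a)^2 + 2.19*cos(a) + 2.46) = (11.9566*cos(a)^2 - 22.536*cos(a) - 17.2812)*sin(a)/(9.7969*cos(a)^4 + 13.7094*cos(a)^3 + 20.1957*cos(a)^2 + 10.7748*cos(a) + 6.0516)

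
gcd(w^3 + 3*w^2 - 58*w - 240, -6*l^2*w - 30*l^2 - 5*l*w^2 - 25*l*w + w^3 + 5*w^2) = w + 5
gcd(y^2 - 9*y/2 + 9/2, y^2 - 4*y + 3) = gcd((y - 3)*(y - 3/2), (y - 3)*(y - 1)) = y - 3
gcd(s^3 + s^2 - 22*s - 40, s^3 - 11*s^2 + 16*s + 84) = s + 2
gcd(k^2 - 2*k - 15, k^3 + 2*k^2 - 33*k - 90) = k + 3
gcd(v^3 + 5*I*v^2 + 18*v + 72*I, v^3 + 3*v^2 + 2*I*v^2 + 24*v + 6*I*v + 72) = v^2 + 2*I*v + 24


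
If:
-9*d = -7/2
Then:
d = 7/18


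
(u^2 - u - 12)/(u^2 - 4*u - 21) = (u - 4)/(u - 7)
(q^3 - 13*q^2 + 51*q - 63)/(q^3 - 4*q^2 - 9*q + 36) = (q^2 - 10*q + 21)/(q^2 - q - 12)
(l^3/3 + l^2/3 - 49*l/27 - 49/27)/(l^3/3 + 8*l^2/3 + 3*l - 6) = (l^3 + l^2 - 49*l/9 - 49/9)/(l^3 + 8*l^2 + 9*l - 18)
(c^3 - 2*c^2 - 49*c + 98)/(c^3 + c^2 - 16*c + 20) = (c^2 - 49)/(c^2 + 3*c - 10)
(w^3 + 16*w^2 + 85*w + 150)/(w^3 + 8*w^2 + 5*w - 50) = (w + 6)/(w - 2)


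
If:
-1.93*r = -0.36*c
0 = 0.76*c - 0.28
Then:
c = 0.37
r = 0.07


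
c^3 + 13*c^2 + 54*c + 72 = (c + 3)*(c + 4)*(c + 6)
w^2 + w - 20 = (w - 4)*(w + 5)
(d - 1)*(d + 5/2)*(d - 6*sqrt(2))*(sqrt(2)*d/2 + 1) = sqrt(2)*d^4/2 - 5*d^3 + 3*sqrt(2)*d^3/4 - 29*sqrt(2)*d^2/4 - 15*d^2/2 - 9*sqrt(2)*d + 25*d/2 + 15*sqrt(2)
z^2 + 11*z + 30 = (z + 5)*(z + 6)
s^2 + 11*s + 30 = (s + 5)*(s + 6)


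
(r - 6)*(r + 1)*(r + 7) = r^3 + 2*r^2 - 41*r - 42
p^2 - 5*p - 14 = (p - 7)*(p + 2)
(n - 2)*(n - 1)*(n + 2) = n^3 - n^2 - 4*n + 4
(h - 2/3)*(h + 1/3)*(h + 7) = h^3 + 20*h^2/3 - 23*h/9 - 14/9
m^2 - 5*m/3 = m*(m - 5/3)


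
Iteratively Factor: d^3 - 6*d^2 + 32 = (d + 2)*(d^2 - 8*d + 16) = (d - 4)*(d + 2)*(d - 4)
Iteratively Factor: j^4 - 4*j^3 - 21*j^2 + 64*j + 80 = (j - 4)*(j^3 - 21*j - 20) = (j - 4)*(j + 4)*(j^2 - 4*j - 5) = (j - 4)*(j + 1)*(j + 4)*(j - 5)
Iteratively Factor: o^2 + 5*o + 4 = (o + 4)*(o + 1)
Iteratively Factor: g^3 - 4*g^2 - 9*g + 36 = (g - 4)*(g^2 - 9) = (g - 4)*(g + 3)*(g - 3)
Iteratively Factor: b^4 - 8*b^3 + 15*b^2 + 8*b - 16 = (b - 4)*(b^3 - 4*b^2 - b + 4) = (b - 4)*(b + 1)*(b^2 - 5*b + 4) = (b - 4)^2*(b + 1)*(b - 1)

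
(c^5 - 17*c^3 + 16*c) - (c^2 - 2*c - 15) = c^5 - 17*c^3 - c^2 + 18*c + 15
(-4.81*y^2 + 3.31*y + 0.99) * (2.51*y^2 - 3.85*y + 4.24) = -12.0731*y^4 + 26.8266*y^3 - 30.653*y^2 + 10.2229*y + 4.1976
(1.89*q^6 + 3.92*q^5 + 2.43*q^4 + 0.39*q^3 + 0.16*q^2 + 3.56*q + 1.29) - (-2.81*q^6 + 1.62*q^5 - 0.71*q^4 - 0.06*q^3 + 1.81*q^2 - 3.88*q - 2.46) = 4.7*q^6 + 2.3*q^5 + 3.14*q^4 + 0.45*q^3 - 1.65*q^2 + 7.44*q + 3.75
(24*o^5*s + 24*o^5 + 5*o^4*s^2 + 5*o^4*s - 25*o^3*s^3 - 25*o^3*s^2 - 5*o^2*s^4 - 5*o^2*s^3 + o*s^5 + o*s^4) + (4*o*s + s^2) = 24*o^5*s + 24*o^5 + 5*o^4*s^2 + 5*o^4*s - 25*o^3*s^3 - 25*o^3*s^2 - 5*o^2*s^4 - 5*o^2*s^3 + o*s^5 + o*s^4 + 4*o*s + s^2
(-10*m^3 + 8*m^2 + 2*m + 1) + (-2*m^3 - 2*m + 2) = -12*m^3 + 8*m^2 + 3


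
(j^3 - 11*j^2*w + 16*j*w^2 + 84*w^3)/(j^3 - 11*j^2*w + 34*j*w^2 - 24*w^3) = (j^2 - 5*j*w - 14*w^2)/(j^2 - 5*j*w + 4*w^2)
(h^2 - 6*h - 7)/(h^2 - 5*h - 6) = (h - 7)/(h - 6)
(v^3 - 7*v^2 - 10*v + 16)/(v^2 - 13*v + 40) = (v^2 + v - 2)/(v - 5)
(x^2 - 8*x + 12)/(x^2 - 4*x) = (x^2 - 8*x + 12)/(x*(x - 4))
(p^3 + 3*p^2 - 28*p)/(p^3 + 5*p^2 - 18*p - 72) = p*(p + 7)/(p^2 + 9*p + 18)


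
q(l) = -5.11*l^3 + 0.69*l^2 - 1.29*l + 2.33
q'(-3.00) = -143.40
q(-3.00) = 150.38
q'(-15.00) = -3471.24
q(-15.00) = 17423.18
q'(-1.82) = -54.58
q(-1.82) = 37.77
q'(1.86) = -51.76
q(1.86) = -30.56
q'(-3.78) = -225.55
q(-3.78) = 293.06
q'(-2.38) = -91.41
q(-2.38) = 78.20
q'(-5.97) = -555.90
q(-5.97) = 1121.91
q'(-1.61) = -43.25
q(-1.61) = 27.52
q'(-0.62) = -8.04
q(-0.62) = 4.61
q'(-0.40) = -4.29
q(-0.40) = 3.28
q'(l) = -15.33*l^2 + 1.38*l - 1.29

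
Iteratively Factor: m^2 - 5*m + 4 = (m - 4)*(m - 1)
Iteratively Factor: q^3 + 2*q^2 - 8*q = (q + 4)*(q^2 - 2*q) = q*(q + 4)*(q - 2)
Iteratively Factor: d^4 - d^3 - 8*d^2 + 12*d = (d - 2)*(d^3 + d^2 - 6*d) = (d - 2)*(d + 3)*(d^2 - 2*d) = d*(d - 2)*(d + 3)*(d - 2)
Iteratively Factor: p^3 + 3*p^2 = (p)*(p^2 + 3*p) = p^2*(p + 3)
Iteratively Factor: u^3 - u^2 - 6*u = (u)*(u^2 - u - 6) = u*(u - 3)*(u + 2)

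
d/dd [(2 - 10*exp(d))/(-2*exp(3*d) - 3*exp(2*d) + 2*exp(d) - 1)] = (-40*exp(3*d) - 18*exp(2*d) + 12*exp(d) + 6)*exp(d)/(4*exp(6*d) + 12*exp(5*d) + exp(4*d) - 8*exp(3*d) + 10*exp(2*d) - 4*exp(d) + 1)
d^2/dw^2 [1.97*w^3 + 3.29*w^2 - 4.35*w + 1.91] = 11.82*w + 6.58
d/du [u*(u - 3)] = 2*u - 3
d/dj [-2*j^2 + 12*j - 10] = 12 - 4*j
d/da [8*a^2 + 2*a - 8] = 16*a + 2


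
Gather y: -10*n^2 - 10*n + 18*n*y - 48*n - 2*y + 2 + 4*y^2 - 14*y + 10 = -10*n^2 - 58*n + 4*y^2 + y*(18*n - 16) + 12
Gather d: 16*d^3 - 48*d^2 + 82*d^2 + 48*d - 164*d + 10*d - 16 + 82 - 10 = 16*d^3 + 34*d^2 - 106*d + 56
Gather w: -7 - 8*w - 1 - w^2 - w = -w^2 - 9*w - 8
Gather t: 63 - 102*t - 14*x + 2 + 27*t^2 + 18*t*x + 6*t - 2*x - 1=27*t^2 + t*(18*x - 96) - 16*x + 64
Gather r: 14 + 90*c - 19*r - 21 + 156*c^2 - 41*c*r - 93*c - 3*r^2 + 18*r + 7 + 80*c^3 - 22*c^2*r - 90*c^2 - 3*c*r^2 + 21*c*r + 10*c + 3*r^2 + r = 80*c^3 + 66*c^2 - 3*c*r^2 + 7*c + r*(-22*c^2 - 20*c)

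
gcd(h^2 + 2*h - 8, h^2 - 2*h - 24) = h + 4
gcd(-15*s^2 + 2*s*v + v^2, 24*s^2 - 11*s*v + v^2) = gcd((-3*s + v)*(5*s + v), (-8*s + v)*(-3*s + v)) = 3*s - v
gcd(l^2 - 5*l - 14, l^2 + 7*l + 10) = l + 2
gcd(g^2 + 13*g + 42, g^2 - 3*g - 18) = 1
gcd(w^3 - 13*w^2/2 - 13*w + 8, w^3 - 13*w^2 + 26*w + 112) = w^2 - 6*w - 16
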